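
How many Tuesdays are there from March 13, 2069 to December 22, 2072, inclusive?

March 13, 2069 is a Wednesday.
That's 1381 days from start to end, counting both.
1381 = 7 × 197 + 2, so there are 197 full weeks plus 2 extra days.
Each full week contributes one Tuesday: 197 so far.
The 2 extra days are Wednesday, Thursday — none qualify.
Total: 197 + 0 = 197.

197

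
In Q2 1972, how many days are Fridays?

13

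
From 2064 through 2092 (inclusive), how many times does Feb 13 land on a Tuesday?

4

Day of week of February 13 in each year:
2064: Wed, 2065: Fri, 2066: Sat, 2067: Sun, 2068: Mon, 2069: Wed, 2070: Thu, 2071: Fri, 2072: Sat, 2073: Mon, 2074: Tue ✓, 2075: Wed, 2076: Thu, 2077: Sat, 2078: Sun, 2079: Mon, 2080: Tue ✓, 2081: Thu, 2082: Fri, 2083: Sat, 2084: Sun, 2085: Tue ✓, 2086: Wed, 2087: Thu, 2088: Fri, 2089: Sun, 2090: Mon, 2091: Tue ✓, 2092: Wed
Tuesdays: 2074, 2080, 2085, 2091.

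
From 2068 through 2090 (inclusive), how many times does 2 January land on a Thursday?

Day of week of January 2 in each year:
2068: Mon, 2069: Wed, 2070: Thu ✓, 2071: Fri, 2072: Sat, 2073: Mon, 2074: Tue, 2075: Wed, 2076: Thu ✓, 2077: Sat, 2078: Sun, 2079: Mon, 2080: Tue, 2081: Thu ✓, 2082: Fri, 2083: Sat, 2084: Sun, 2085: Tue, 2086: Wed, 2087: Thu ✓, 2088: Fri, 2089: Sun, 2090: Mon
Thursdays: 2070, 2076, 2081, 2087.

4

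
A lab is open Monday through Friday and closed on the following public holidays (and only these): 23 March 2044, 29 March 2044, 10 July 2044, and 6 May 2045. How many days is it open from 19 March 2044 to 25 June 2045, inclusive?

19 March 2044 is a Saturday.
From 19 March 2044 to 25 June 2045 is 464 days inclusive.
464 = 7 × 66 + 2, so there are 66 full weeks plus 2 extra days.
Each full week contributes 5 weekdays (Mon–Fri): 66 × 5 = 330.
The 2 extra days are Sat, Sun — none qualify.
Total: 330 + 0 = 330.
Holidays: 23 March 2044 (Wed); 29 March 2044 (Tue); 10 July 2044 (Sun); 6 May 2045 (Sat).
2 of the 4 holidays fall on weekdays; the rest are weekends and were already excluded.
Business days: 330 − 2 = 328.

328 business days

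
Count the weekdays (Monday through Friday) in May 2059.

22

May 1, 2059 is a Thursday.
From May 1, 2059 to May 31, 2059 is 31 days inclusive.
31 = 7 × 4 + 3, so there are 4 full weeks plus 3 extra days.
Each full week contributes 5 weekdays (Mon–Fri): 4 × 5 = 20.
The 3 extra days are Thursday, Friday, Saturday — 2 of them qualify.
Total: 20 + 2 = 22.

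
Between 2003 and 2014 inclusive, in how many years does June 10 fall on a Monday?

1

Day of week of June 10 in each year:
2003: Tue, 2004: Thu, 2005: Fri, 2006: Sat, 2007: Sun, 2008: Tue, 2009: Wed, 2010: Thu, 2011: Fri, 2012: Sun, 2013: Mon ✓, 2014: Tue
Mondays: 2013.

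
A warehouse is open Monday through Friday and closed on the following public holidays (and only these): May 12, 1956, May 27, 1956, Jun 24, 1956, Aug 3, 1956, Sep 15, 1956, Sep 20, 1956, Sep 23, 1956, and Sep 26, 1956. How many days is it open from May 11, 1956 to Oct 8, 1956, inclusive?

May 11, 1956 is a Friday.
That's 151 days from start to end, counting both.
151 = 7 × 21 + 4, so there are 21 full weeks plus 4 extra days.
Each full week contributes 5 weekdays (Mon–Fri): 21 × 5 = 105.
The 4 extra days are Friday, Saturday, Sunday, Monday — 2 of them qualify.
Total: 105 + 2 = 107.
Holidays: May 12, 1956 (Sat); May 27, 1956 (Sun); Jun 24, 1956 (Sun); Aug 3, 1956 (Fri); Sep 15, 1956 (Sat); Sep 20, 1956 (Thu); Sep 23, 1956 (Sun); Sep 26, 1956 (Wed).
3 of the 8 holidays fall on weekdays; the rest are weekends and were already excluded.
Business days: 107 − 3 = 104.

104 business days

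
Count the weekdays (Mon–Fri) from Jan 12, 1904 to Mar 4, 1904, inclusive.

Jan 12, 1904 is a Tuesday.
From Jan 12, 1904 to Mar 4, 1904 is 53 days inclusive.
53 = 7 × 7 + 4, so there are 7 full weeks plus 4 extra days.
Each full week contributes 5 weekdays (Mon–Fri): 7 × 5 = 35.
The 4 extra days are Tuesday, Wednesday, Thursday, Friday — 4 of them qualify.
Total: 35 + 4 = 39.

39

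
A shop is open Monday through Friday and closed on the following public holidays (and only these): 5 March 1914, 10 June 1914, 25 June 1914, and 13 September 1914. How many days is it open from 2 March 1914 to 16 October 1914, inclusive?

162

2 March 1914 is a Monday.
From 2 March 1914 to 16 October 1914 is 229 days inclusive.
229 = 7 × 32 + 5, so there are 32 full weeks plus 5 extra days.
Each full week contributes 5 weekdays (Mon–Fri): 32 × 5 = 160.
The 5 extra days are Monday, Tuesday, Wednesday, Thursday, Friday — 5 of them qualify.
Total: 160 + 5 = 165.
Holidays: 5 March 1914 (Thu); 10 June 1914 (Wed); 25 June 1914 (Thu); 13 September 1914 (Sun).
3 of the 4 holidays fall on weekdays; the rest are weekends and were already excluded.
Business days: 165 − 3 = 162.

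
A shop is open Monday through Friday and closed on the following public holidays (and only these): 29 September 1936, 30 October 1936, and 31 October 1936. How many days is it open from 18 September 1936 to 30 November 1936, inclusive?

18 September 1936 is a Friday.
The range spans 74 days (inclusive of both endpoints).
74 = 7 × 10 + 4, so there are 10 full weeks plus 4 extra days.
Each full week contributes 5 weekdays (Mon–Fri): 10 × 5 = 50.
The 4 extra days are Friday, Saturday, Sunday, Monday — 2 of them qualify.
Total: 50 + 2 = 52.
Holidays: 29 September 1936 (Tue); 30 October 1936 (Fri); 31 October 1936 (Sat).
2 of the 3 holidays fall on weekdays; the rest are weekends and were already excluded.
Business days: 52 − 2 = 50.

50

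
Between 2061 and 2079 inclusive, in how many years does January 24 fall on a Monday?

3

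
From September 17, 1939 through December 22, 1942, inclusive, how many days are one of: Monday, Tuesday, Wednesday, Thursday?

September 17, 1939 is a Sunday.
From September 17, 1939 to December 22, 1942 is 1193 days inclusive.
1193 = 7 × 170 + 3, so there are 170 full weeks plus 3 extra days.
Each full week contributes 4 days from the set (Mon, Tue, Wed, Thu): 170 × 4 = 680.
The 3 extra days are Sunday, Monday, Tuesday — 2 of them qualify.
Total: 680 + 2 = 682.

682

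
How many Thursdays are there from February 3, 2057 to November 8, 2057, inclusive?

40 Thursdays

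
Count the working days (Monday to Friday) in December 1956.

1 December 1956 is a Saturday.
That's 31 days from start to end, counting both.
31 = 7 × 4 + 3, so there are 4 full weeks plus 3 extra days.
Each full week contributes 5 weekdays (Mon–Fri): 4 × 5 = 20.
The 3 extra days are Sat, Sun, Mon — 1 of them qualifies.
Total: 20 + 1 = 21.

21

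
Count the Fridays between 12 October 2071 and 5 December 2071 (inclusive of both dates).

8 Fridays

12 October 2071 is a Monday.
From 12 October 2071 to 5 December 2071 is 55 days inclusive.
55 = 7 × 7 + 6, so there are 7 full weeks plus 6 extra days.
Each full week contributes one Friday: 7 so far.
The 6 extra days are Monday, Tuesday, Wednesday, Thursday, Friday, Saturday — 1 of them qualifies.
Total: 7 + 1 = 8.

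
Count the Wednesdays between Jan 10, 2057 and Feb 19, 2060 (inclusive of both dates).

163 Wednesdays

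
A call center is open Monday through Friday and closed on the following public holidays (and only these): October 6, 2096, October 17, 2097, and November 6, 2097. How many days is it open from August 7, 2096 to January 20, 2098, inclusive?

August 7, 2096 is a Tuesday.
That's 532 days from start to end, counting both.
532 = 7 × 76, so the span is exactly 76 full weeks.
Each full week contributes 5 weekdays (Mon–Fri): 76 × 5 = 380.
Total: 380.
Holidays: October 6, 2096 (Sat); October 17, 2097 (Thu); November 6, 2097 (Wed).
2 of the 3 holidays fall on weekdays; the rest are weekends and were already excluded.
Business days: 380 − 2 = 378.

378 business days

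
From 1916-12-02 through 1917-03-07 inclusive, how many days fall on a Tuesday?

14 Tuesdays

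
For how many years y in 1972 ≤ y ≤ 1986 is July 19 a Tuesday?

Day of week of July 19 in each year:
1972: Wed, 1973: Thu, 1974: Fri, 1975: Sat, 1976: Mon, 1977: Tue ✓, 1978: Wed, 1979: Thu, 1980: Sat, 1981: Sun, 1982: Mon, 1983: Tue ✓, 1984: Thu, 1985: Fri, 1986: Sat
Tuesdays: 1977, 1983.

2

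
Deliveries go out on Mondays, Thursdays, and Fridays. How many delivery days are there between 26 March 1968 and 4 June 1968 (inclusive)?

26 March 1968 is a Tuesday.
From 26 March 1968 to 4 June 1968 is 71 days inclusive.
71 = 7 × 10 + 1, so there are 10 full weeks plus 1 extra day.
Each full week contributes 3 days from the set (Mon, Thu, Fri): 10 × 3 = 30.
The 1 extra day is Tue — none qualify.
Total: 30 + 0 = 30.

30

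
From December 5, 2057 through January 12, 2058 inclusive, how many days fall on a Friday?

6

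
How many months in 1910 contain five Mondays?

A month has five Mondays exactly when Monday falls within its first (length − 28) days.
Jan: 31 days, starts Sat → 5 of Sat, Sun, Mon ✓
Feb: 28 days, starts Tue → 5 of (none)
Mar: 31 days, starts Tue → 5 of Tue, Wed, Thu
Apr: 30 days, starts Fri → 5 of Fri, Sat
May: 31 days, starts Sun → 5 of Sun, Mon, Tue ✓
Jun: 30 days, starts Wed → 5 of Wed, Thu
Jul: 31 days, starts Fri → 5 of Fri, Sat, Sun
Aug: 31 days, starts Mon → 5 of Mon, Tue, Wed ✓
Sep: 30 days, starts Thu → 5 of Thu, Fri
Oct: 31 days, starts Sat → 5 of Sat, Sun, Mon ✓
Nov: 30 days, starts Tue → 5 of Tue, Wed
Dec: 31 days, starts Thu → 5 of Thu, Fri, Sat
Months with five Mondays: Jan, May, Aug, Oct.

4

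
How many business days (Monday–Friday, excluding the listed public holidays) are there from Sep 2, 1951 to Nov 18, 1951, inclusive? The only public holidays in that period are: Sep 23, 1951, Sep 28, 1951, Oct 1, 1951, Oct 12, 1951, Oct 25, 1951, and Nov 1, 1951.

50 business days

Sep 2, 1951 is a Sunday.
That's 78 days from start to end, counting both.
78 = 7 × 11 + 1, so there are 11 full weeks plus 1 extra day.
Each full week contributes 5 weekdays (Mon–Fri): 11 × 5 = 55.
The 1 extra day is Sun — none qualify.
Total: 55 + 0 = 55.
Holidays: Sep 23, 1951 (Sun); Sep 28, 1951 (Fri); Oct 1, 1951 (Mon); Oct 12, 1951 (Fri); Oct 25, 1951 (Thu); Nov 1, 1951 (Thu).
5 of the 6 holidays fall on weekdays; the rest are weekends and were already excluded.
Business days: 55 − 5 = 50.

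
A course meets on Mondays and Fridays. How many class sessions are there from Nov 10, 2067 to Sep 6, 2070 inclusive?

Nov 10, 2067 is a Thursday.
The range spans 1032 days (inclusive of both endpoints).
1032 = 7 × 147 + 3, so there are 147 full weeks plus 3 extra days.
Each full week contributes 2 days from the set (Mon, Fri): 147 × 2 = 294.
The 3 extra days are Thursday, Friday, Saturday — 1 of them qualifies.
Total: 294 + 1 = 295.

295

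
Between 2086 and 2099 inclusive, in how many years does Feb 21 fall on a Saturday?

Day of week of February 21 in each year:
2086: Thu, 2087: Fri, 2088: Sat ✓, 2089: Mon, 2090: Tue, 2091: Wed, 2092: Thu, 2093: Sat ✓, 2094: Sun, 2095: Mon, 2096: Tue, 2097: Thu, 2098: Fri, 2099: Sat ✓
Saturdays: 2088, 2093, 2099.

3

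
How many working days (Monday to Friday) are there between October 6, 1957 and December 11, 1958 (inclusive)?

309 weekdays

October 6, 1957 is a Sunday.
That's 432 days from start to end, counting both.
432 = 7 × 61 + 5, so there are 61 full weeks plus 5 extra days.
Each full week contributes 5 weekdays (Mon–Fri): 61 × 5 = 305.
The 5 extra days are Sunday, Monday, Tuesday, Wednesday, Thursday — 4 of them qualify.
Total: 305 + 4 = 309.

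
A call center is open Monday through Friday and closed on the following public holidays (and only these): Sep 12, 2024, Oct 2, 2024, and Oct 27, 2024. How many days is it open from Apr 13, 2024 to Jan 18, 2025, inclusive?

198 working days

Apr 13, 2024 is a Saturday.
That's 281 days from start to end, counting both.
281 = 7 × 40 + 1, so there are 40 full weeks plus 1 extra day.
Each full week contributes 5 weekdays (Mon–Fri): 40 × 5 = 200.
The 1 extra day is Sat — none qualify.
Total: 200 + 0 = 200.
Holidays: Sep 12, 2024 (Thu); Oct 2, 2024 (Wed); Oct 27, 2024 (Sun).
2 of the 3 holidays fall on weekdays; the rest are weekends and were already excluded.
Business days: 200 − 2 = 198.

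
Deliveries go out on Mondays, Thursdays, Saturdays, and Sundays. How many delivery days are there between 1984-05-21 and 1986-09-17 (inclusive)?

1984-05-21 is a Monday.
From 1984-05-21 to 1986-09-17 is 850 days inclusive.
850 = 7 × 121 + 3, so there are 121 full weeks plus 3 extra days.
Each full week contributes 4 days from the set (Mon, Thu, Sat, Sun): 121 × 4 = 484.
The 3 extra days are Mon, Tue, Wed — 1 of them qualifies.
Total: 484 + 1 = 485.

485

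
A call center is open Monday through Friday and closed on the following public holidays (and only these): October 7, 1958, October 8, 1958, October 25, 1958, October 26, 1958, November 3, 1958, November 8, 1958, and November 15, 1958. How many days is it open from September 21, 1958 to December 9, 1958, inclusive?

54

September 21, 1958 is a Sunday.
That's 80 days from start to end, counting both.
80 = 7 × 11 + 3, so there are 11 full weeks plus 3 extra days.
Each full week contributes 5 weekdays (Mon–Fri): 11 × 5 = 55.
The 3 extra days are Sun, Mon, Tue — 2 of them qualify.
Total: 55 + 2 = 57.
Holidays: October 7, 1958 (Tue); October 8, 1958 (Wed); October 25, 1958 (Sat); October 26, 1958 (Sun); November 3, 1958 (Mon); November 8, 1958 (Sat); November 15, 1958 (Sat).
3 of the 7 holidays fall on weekdays; the rest are weekends and were already excluded.
Business days: 57 − 3 = 54.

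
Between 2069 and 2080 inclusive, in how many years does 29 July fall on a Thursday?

1

Day of week of July 29 in each year:
2069: Mon, 2070: Tue, 2071: Wed, 2072: Fri, 2073: Sat, 2074: Sun, 2075: Mon, 2076: Wed, 2077: Thu ✓, 2078: Fri, 2079: Sat, 2080: Mon
Thursdays: 2077.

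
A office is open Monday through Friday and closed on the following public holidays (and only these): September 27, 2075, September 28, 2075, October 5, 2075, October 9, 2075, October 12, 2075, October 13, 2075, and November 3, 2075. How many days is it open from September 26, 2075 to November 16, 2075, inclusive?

35 business days

September 26, 2075 is a Thursday.
From September 26, 2075 to November 16, 2075 is 52 days inclusive.
52 = 7 × 7 + 3, so there are 7 full weeks plus 3 extra days.
Each full week contributes 5 weekdays (Mon–Fri): 7 × 5 = 35.
The 3 extra days are Thu, Fri, Sat — 2 of them qualify.
Total: 35 + 2 = 37.
Holidays: September 27, 2075 (Fri); September 28, 2075 (Sat); October 5, 2075 (Sat); October 9, 2075 (Wed); October 12, 2075 (Sat); October 13, 2075 (Sun); November 3, 2075 (Sun).
2 of the 7 holidays fall on weekdays; the rest are weekends and were already excluded.
Business days: 37 − 2 = 35.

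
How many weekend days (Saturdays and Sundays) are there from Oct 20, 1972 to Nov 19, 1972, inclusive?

10

Oct 20, 1972 is a Friday.
From Oct 20, 1972 to Nov 19, 1972 is 31 days inclusive.
31 = 7 × 4 + 3, so there are 4 full weeks plus 3 extra days.
Each full week contributes 2 weekend days (Sat, Sun): 4 × 2 = 8.
The 3 extra days are Friday, Saturday, Sunday — 2 of them qualify.
Total: 8 + 2 = 10.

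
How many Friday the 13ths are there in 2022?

1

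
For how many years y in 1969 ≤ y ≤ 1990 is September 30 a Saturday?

3

Day of week of September 30 in each year:
1969: Tue, 1970: Wed, 1971: Thu, 1972: Sat ✓, 1973: Sun, 1974: Mon, 1975: Tue, 1976: Thu, 1977: Fri, 1978: Sat ✓, 1979: Sun, 1980: Tue, 1981: Wed, 1982: Thu, 1983: Fri, 1984: Sun, 1985: Mon, 1986: Tue, 1987: Wed, 1988: Fri, 1989: Sat ✓, 1990: Sun
Saturdays: 1972, 1978, 1989.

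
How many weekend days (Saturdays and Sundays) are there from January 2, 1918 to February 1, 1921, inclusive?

322

January 2, 1918 is a Wednesday.
From January 2, 1918 to February 1, 1921 is 1127 days inclusive.
1127 = 7 × 161, so the span is exactly 161 full weeks.
Each full week contributes 2 weekend days (Sat, Sun): 161 × 2 = 322.
Total: 322.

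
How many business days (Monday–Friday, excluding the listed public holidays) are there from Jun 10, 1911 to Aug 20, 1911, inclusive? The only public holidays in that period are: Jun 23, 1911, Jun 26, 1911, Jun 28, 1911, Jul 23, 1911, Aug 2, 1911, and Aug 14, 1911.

Jun 10, 1911 is a Saturday.
That's 72 days from start to end, counting both.
72 = 7 × 10 + 2, so there are 10 full weeks plus 2 extra days.
Each full week contributes 5 weekdays (Mon–Fri): 10 × 5 = 50.
The 2 extra days are Saturday, Sunday — none qualify.
Total: 50 + 0 = 50.
Holidays: Jun 23, 1911 (Fri); Jun 26, 1911 (Mon); Jun 28, 1911 (Wed); Jul 23, 1911 (Sun); Aug 2, 1911 (Wed); Aug 14, 1911 (Mon).
5 of the 6 holidays fall on weekdays; the rest are weekends and were already excluded.
Business days: 50 − 5 = 45.

45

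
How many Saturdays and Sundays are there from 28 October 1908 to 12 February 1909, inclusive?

28 October 1908 is a Wednesday.
That's 108 days from start to end, counting both.
108 = 7 × 15 + 3, so there are 15 full weeks plus 3 extra days.
Each full week contributes 2 weekend days (Sat, Sun): 15 × 2 = 30.
The 3 extra days are Wed, Thu, Fri — none qualify.
Total: 30 + 0 = 30.

30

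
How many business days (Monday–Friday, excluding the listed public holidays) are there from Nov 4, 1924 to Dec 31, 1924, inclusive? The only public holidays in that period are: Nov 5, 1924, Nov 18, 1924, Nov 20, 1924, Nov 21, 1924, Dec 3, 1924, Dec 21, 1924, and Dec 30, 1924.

36

Nov 4, 1924 is a Tuesday.
That's 58 days from start to end, counting both.
58 = 7 × 8 + 2, so there are 8 full weeks plus 2 extra days.
Each full week contributes 5 weekdays (Mon–Fri): 8 × 5 = 40.
The 2 extra days are Tue, Wed — 2 of them qualify.
Total: 40 + 2 = 42.
Holidays: Nov 5, 1924 (Wed); Nov 18, 1924 (Tue); Nov 20, 1924 (Thu); Nov 21, 1924 (Fri); Dec 3, 1924 (Wed); Dec 21, 1924 (Sun); Dec 30, 1924 (Tue).
6 of the 7 holidays fall on weekdays; the rest are weekends and were already excluded.
Business days: 42 − 6 = 36.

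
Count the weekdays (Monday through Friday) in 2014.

261 weekdays

Jan 1, 2014 is a Wednesday.
From Jan 1, 2014 to Dec 31, 2014 is 365 days inclusive.
365 = 7 × 52 + 1, so there are 52 full weeks plus 1 extra day.
Each full week contributes 5 weekdays (Mon–Fri): 52 × 5 = 260.
The 1 extra day is Wed — 1 of them qualifies.
Total: 260 + 1 = 261.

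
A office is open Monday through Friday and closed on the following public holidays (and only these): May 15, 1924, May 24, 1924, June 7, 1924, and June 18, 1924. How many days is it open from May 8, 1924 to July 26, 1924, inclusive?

55 business days

May 8, 1924 is a Thursday.
From May 8, 1924 to July 26, 1924 is 80 days inclusive.
80 = 7 × 11 + 3, so there are 11 full weeks plus 3 extra days.
Each full week contributes 5 weekdays (Mon–Fri): 11 × 5 = 55.
The 3 extra days are Thu, Fri, Sat — 2 of them qualify.
Total: 55 + 2 = 57.
Holidays: May 15, 1924 (Thu); May 24, 1924 (Sat); June 7, 1924 (Sat); June 18, 1924 (Wed).
2 of the 4 holidays fall on weekdays; the rest are weekends and were already excluded.
Business days: 57 − 2 = 55.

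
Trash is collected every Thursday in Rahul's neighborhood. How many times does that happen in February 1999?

February 1, 1999 is a Monday.
From February 1, 1999 to February 28, 1999 is 28 days inclusive.
28 = 7 × 4, so the span is exactly 4 full weeks.
Each full week contributes one Thursday: 4 so far.

4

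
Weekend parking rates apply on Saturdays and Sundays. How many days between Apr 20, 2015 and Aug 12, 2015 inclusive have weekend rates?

32

Apr 20, 2015 is a Monday.
That's 115 days from start to end, counting both.
115 = 7 × 16 + 3, so there are 16 full weeks plus 3 extra days.
Each full week contributes 2 weekend days (Sat, Sun): 16 × 2 = 32.
The 3 extra days are Mon, Tue, Wed — none qualify.
Total: 32 + 0 = 32.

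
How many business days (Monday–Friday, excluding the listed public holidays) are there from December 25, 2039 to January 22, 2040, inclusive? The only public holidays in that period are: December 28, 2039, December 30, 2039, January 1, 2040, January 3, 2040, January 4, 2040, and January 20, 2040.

December 25, 2039 is a Sunday.
That's 29 days from start to end, counting both.
29 = 7 × 4 + 1, so there are 4 full weeks plus 1 extra day.
Each full week contributes 5 weekdays (Mon–Fri): 4 × 5 = 20.
The 1 extra day is Sunday — none qualify.
Total: 20 + 0 = 20.
Holidays: December 28, 2039 (Wed); December 30, 2039 (Fri); January 1, 2040 (Sun); January 3, 2040 (Tue); January 4, 2040 (Wed); January 20, 2040 (Fri).
5 of the 6 holidays fall on weekdays; the rest are weekends and were already excluded.
Business days: 20 − 5 = 15.

15 business days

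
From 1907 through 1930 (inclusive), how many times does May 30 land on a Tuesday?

3

Day of week of May 30 in each year:
1907: Thu, 1908: Sat, 1909: Sun, 1910: Mon, 1911: Tue ✓, 1912: Thu, 1913: Fri, 1914: Sat, 1915: Sun, 1916: Tue ✓, 1917: Wed, 1918: Thu, 1919: Fri, 1920: Sun, 1921: Mon, 1922: Tue ✓, 1923: Wed, 1924: Fri, 1925: Sat, 1926: Sun, 1927: Mon, 1928: Wed, 1929: Thu, 1930: Fri
Tuesdays: 1911, 1916, 1922.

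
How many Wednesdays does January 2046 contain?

5

2046-01-01 is a Monday.
The range spans 31 days (inclusive of both endpoints).
31 = 7 × 4 + 3, so there are 4 full weeks plus 3 extra days.
Each full week contributes one Wednesday: 4 so far.
The 3 extra days are Mon, Tue, Wed — 1 of them qualifies.
Total: 4 + 1 = 5.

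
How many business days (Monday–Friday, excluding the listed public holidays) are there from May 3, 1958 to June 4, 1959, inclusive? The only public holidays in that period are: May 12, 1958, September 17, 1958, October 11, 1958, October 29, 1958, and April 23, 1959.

May 3, 1958 is a Saturday.
The range spans 398 days (inclusive of both endpoints).
398 = 7 × 56 + 6, so there are 56 full weeks plus 6 extra days.
Each full week contributes 5 weekdays (Mon–Fri): 56 × 5 = 280.
The 6 extra days are Saturday, Sunday, Monday, Tuesday, Wednesday, Thursday — 4 of them qualify.
Total: 280 + 4 = 284.
Holidays: May 12, 1958 (Mon); September 17, 1958 (Wed); October 11, 1958 (Sat); October 29, 1958 (Wed); April 23, 1959 (Thu).
4 of the 5 holidays fall on weekdays; the rest are weekends and were already excluded.
Business days: 284 − 4 = 280.

280 business days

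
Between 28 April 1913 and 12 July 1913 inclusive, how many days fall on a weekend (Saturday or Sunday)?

21

28 April 1913 is a Monday.
The range spans 76 days (inclusive of both endpoints).
76 = 7 × 10 + 6, so there are 10 full weeks plus 6 extra days.
Each full week contributes 2 weekend days (Sat, Sun): 10 × 2 = 20.
The 6 extra days are Mon, Tue, Wed, Thu, Fri, Sat — 1 of them qualifies.
Total: 20 + 1 = 21.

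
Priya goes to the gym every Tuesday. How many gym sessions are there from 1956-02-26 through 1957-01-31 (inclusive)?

1956-02-26 is a Sunday.
That's 341 days from start to end, counting both.
341 = 7 × 48 + 5, so there are 48 full weeks plus 5 extra days.
Each full week contributes one Tuesday: 48 so far.
The 5 extra days are Sunday, Monday, Tuesday, Wednesday, Thursday — 1 of them qualifies.
Total: 48 + 1 = 49.

49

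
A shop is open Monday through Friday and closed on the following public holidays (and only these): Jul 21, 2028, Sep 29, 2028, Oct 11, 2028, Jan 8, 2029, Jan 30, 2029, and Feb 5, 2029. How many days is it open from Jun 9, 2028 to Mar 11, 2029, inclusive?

190

Jun 9, 2028 is a Friday.
That's 276 days from start to end, counting both.
276 = 7 × 39 + 3, so there are 39 full weeks plus 3 extra days.
Each full week contributes 5 weekdays (Mon–Fri): 39 × 5 = 195.
The 3 extra days are Friday, Saturday, Sunday — 1 of them qualifies.
Total: 195 + 1 = 196.
Holidays: Jul 21, 2028 (Fri); Sep 29, 2028 (Fri); Oct 11, 2028 (Wed); Jan 8, 2029 (Mon); Jan 30, 2029 (Tue); Feb 5, 2029 (Mon).
All 6 holidays fall on weekdays, so subtract 6.
Business days: 196 − 6 = 190.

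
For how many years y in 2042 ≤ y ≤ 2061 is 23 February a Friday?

Day of week of February 23 in each year:
2042: Sun, 2043: Mon, 2044: Tue, 2045: Thu, 2046: Fri ✓, 2047: Sat, 2048: Sun, 2049: Tue, 2050: Wed, 2051: Thu, 2052: Fri ✓, 2053: Sun, 2054: Mon, 2055: Tue, 2056: Wed, 2057: Fri ✓, 2058: Sat, 2059: Sun, 2060: Mon, 2061: Wed
Fridays: 2046, 2052, 2057.

3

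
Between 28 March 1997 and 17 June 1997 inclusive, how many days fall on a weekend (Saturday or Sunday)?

28 March 1997 is a Friday.
That's 82 days from start to end, counting both.
82 = 7 × 11 + 5, so there are 11 full weeks plus 5 extra days.
Each full week contributes 2 weekend days (Sat, Sun): 11 × 2 = 22.
The 5 extra days are Friday, Saturday, Sunday, Monday, Tuesday — 2 of them qualify.
Total: 22 + 2 = 24.

24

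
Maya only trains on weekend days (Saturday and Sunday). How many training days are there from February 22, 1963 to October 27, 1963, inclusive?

February 22, 1963 is a Friday.
From February 22, 1963 to October 27, 1963 is 248 days inclusive.
248 = 7 × 35 + 3, so there are 35 full weeks plus 3 extra days.
Each full week contributes 2 weekend days (Sat, Sun): 35 × 2 = 70.
The 3 extra days are Friday, Saturday, Sunday — 2 of them qualify.
Total: 70 + 2 = 72.

72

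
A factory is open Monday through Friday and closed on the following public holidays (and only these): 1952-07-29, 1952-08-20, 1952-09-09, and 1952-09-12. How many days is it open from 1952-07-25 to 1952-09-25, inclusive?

41

1952-07-25 is a Friday.
That's 63 days from start to end, counting both.
63 = 7 × 9, so the span is exactly 9 full weeks.
Each full week contributes 5 weekdays (Mon–Fri): 9 × 5 = 45.
Holidays: 1952-07-29 (Tue); 1952-08-20 (Wed); 1952-09-09 (Tue); 1952-09-12 (Fri).
All 4 holidays fall on weekdays, so subtract 4.
Business days: 45 − 4 = 41.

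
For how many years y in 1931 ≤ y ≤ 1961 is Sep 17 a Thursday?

Day of week of September 17 in each year:
1931: Thu ✓, 1932: Sat, 1933: Sun, 1934: Mon, 1935: Tue, 1936: Thu ✓, 1937: Fri, 1938: Sat, 1939: Sun, 1940: Tue, 1941: Wed, 1942: Thu ✓, 1943: Fri, 1944: Sun, 1945: Mon, 1946: Tue, 1947: Wed, 1948: Fri, 1949: Sat, 1950: Sun, 1951: Mon, 1952: Wed, 1953: Thu ✓, 1954: Fri, 1955: Sat, 1956: Mon, 1957: Tue, 1958: Wed, 1959: Thu ✓, 1960: Sat, 1961: Sun
Thursdays: 1931, 1936, 1942, 1953, 1959.

5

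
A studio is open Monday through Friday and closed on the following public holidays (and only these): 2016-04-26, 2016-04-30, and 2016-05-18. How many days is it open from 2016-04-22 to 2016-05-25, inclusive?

2016-04-22 is a Friday.
From 2016-04-22 to 2016-05-25 is 34 days inclusive.
34 = 7 × 4 + 6, so there are 4 full weeks plus 6 extra days.
Each full week contributes 5 weekdays (Mon–Fri): 4 × 5 = 20.
The 6 extra days are Friday, Saturday, Sunday, Monday, Tuesday, Wednesday — 4 of them qualify.
Total: 20 + 4 = 24.
Holidays: 2016-04-26 (Tue); 2016-04-30 (Sat); 2016-05-18 (Wed).
2 of the 3 holidays fall on weekdays; the rest are weekends and were already excluded.
Business days: 24 − 2 = 22.

22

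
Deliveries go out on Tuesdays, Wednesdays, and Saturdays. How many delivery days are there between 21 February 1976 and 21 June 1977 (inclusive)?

209

21 February 1976 is a Saturday.
That's 487 days from start to end, counting both.
487 = 7 × 69 + 4, so there are 69 full weeks plus 4 extra days.
Each full week contributes 3 days from the set (Tue, Wed, Sat): 69 × 3 = 207.
The 4 extra days are Sat, Sun, Mon, Tue — 2 of them qualify.
Total: 207 + 2 = 209.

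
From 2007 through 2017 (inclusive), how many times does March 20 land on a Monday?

Day of week of March 20 in each year:
2007: Tue, 2008: Thu, 2009: Fri, 2010: Sat, 2011: Sun, 2012: Tue, 2013: Wed, 2014: Thu, 2015: Fri, 2016: Sun, 2017: Mon ✓
Mondays: 2017.

1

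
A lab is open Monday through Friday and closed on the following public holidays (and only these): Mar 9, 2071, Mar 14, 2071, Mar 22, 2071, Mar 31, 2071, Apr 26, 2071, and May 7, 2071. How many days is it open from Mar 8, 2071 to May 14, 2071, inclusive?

Mar 8, 2071 is a Sunday.
That's 68 days from start to end, counting both.
68 = 7 × 9 + 5, so there are 9 full weeks plus 5 extra days.
Each full week contributes 5 weekdays (Mon–Fri): 9 × 5 = 45.
The 5 extra days are Sun, Mon, Tue, Wed, Thu — 4 of them qualify.
Total: 45 + 4 = 49.
Holidays: Mar 9, 2071 (Mon); Mar 14, 2071 (Sat); Mar 22, 2071 (Sun); Mar 31, 2071 (Tue); Apr 26, 2071 (Sun); May 7, 2071 (Thu).
3 of the 6 holidays fall on weekdays; the rest are weekends and were already excluded.
Business days: 49 − 3 = 46.

46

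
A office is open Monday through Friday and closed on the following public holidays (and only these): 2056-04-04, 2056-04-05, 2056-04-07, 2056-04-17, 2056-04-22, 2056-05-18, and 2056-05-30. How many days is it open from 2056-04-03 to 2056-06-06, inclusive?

41 business days

2056-04-03 is a Monday.
The range spans 65 days (inclusive of both endpoints).
65 = 7 × 9 + 2, so there are 9 full weeks plus 2 extra days.
Each full week contributes 5 weekdays (Mon–Fri): 9 × 5 = 45.
The 2 extra days are Mon, Tue — 2 of them qualify.
Total: 45 + 2 = 47.
Holidays: 2056-04-04 (Tue); 2056-04-05 (Wed); 2056-04-07 (Fri); 2056-04-17 (Mon); 2056-04-22 (Sat); 2056-05-18 (Thu); 2056-05-30 (Tue).
6 of the 7 holidays fall on weekdays; the rest are weekends and were already excluded.
Business days: 47 − 6 = 41.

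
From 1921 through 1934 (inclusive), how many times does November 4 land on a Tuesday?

Day of week of November 4 in each year:
1921: Fri, 1922: Sat, 1923: Sun, 1924: Tue ✓, 1925: Wed, 1926: Thu, 1927: Fri, 1928: Sun, 1929: Mon, 1930: Tue ✓, 1931: Wed, 1932: Fri, 1933: Sat, 1934: Sun
Tuesdays: 1924, 1930.

2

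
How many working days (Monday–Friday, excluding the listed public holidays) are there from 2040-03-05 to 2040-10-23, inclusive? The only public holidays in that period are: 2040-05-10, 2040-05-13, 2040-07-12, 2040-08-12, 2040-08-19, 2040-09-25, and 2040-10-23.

2040-03-05 is a Monday.
The range spans 233 days (inclusive of both endpoints).
233 = 7 × 33 + 2, so there are 33 full weeks plus 2 extra days.
Each full week contributes 5 weekdays (Mon–Fri): 33 × 5 = 165.
The 2 extra days are Monday, Tuesday — 2 of them qualify.
Total: 165 + 2 = 167.
Holidays: 2040-05-10 (Thu); 2040-05-13 (Sun); 2040-07-12 (Thu); 2040-08-12 (Sun); 2040-08-19 (Sun); 2040-09-25 (Tue); 2040-10-23 (Tue).
4 of the 7 holidays fall on weekdays; the rest are weekends and were already excluded.
Business days: 167 − 4 = 163.

163 working days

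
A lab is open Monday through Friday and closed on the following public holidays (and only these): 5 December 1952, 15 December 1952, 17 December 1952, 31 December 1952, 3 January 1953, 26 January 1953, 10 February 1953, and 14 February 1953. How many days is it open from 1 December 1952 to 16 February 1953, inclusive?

50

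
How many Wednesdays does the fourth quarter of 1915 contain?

13

1 October 1915 is a Friday.
From 1 October 1915 to 31 December 1915 is 92 days inclusive.
92 = 7 × 13 + 1, so there are 13 full weeks plus 1 extra day.
Each full week contributes one Wednesday: 13 so far.
The 1 extra day is Fri — none qualify.
Total: 13 + 0 = 13.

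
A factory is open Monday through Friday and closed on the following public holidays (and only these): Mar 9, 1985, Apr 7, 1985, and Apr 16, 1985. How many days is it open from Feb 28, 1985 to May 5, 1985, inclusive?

Feb 28, 1985 is a Thursday.
That's 67 days from start to end, counting both.
67 = 7 × 9 + 4, so there are 9 full weeks plus 4 extra days.
Each full week contributes 5 weekdays (Mon–Fri): 9 × 5 = 45.
The 4 extra days are Thursday, Friday, Saturday, Sunday — 2 of them qualify.
Total: 45 + 2 = 47.
Holidays: Mar 9, 1985 (Sat); Apr 7, 1985 (Sun); Apr 16, 1985 (Tue).
1 of the 3 holidays fall on weekdays; the rest are weekends and were already excluded.
Business days: 47 − 1 = 46.

46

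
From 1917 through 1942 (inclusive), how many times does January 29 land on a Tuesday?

4

Day of week of January 29 in each year:
1917: Mon, 1918: Tue ✓, 1919: Wed, 1920: Thu, 1921: Sat, 1922: Sun, 1923: Mon, 1924: Tue ✓, 1925: Thu, 1926: Fri, 1927: Sat, 1928: Sun, 1929: Tue ✓, 1930: Wed, 1931: Thu, 1932: Fri, 1933: Sun, 1934: Mon, 1935: Tue ✓, 1936: Wed, 1937: Fri, 1938: Sat, 1939: Sun, 1940: Mon, 1941: Wed, 1942: Thu
Tuesdays: 1918, 1924, 1929, 1935.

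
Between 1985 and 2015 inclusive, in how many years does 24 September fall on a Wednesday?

Day of week of September 24 in each year:
1985: Tue, 1986: Wed ✓, 1987: Thu, 1988: Sat, 1989: Sun, 1990: Mon, 1991: Tue, 1992: Thu, 1993: Fri, 1994: Sat, 1995: Sun, 1996: Tue, 1997: Wed ✓, 1998: Thu, 1999: Fri, 2000: Sun, 2001: Mon, 2002: Tue, 2003: Wed ✓, 2004: Fri, 2005: Sat, 2006: Sun, 2007: Mon, 2008: Wed ✓, 2009: Thu, 2010: Fri, 2011: Sat, 2012: Mon, 2013: Tue, 2014: Wed ✓, 2015: Thu
Wednesdays: 1986, 1997, 2003, 2008, 2014.

5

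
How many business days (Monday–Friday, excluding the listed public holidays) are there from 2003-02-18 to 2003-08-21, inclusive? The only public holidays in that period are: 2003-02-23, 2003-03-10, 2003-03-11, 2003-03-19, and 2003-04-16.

129

2003-02-18 is a Tuesday.
The range spans 185 days (inclusive of both endpoints).
185 = 7 × 26 + 3, so there are 26 full weeks plus 3 extra days.
Each full week contributes 5 weekdays (Mon–Fri): 26 × 5 = 130.
The 3 extra days are Tuesday, Wednesday, Thursday — 3 of them qualify.
Total: 130 + 3 = 133.
Holidays: 2003-02-23 (Sun); 2003-03-10 (Mon); 2003-03-11 (Tue); 2003-03-19 (Wed); 2003-04-16 (Wed).
4 of the 5 holidays fall on weekdays; the rest are weekends and were already excluded.
Business days: 133 − 4 = 129.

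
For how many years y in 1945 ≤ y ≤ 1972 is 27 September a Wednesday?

4

Day of week of September 27 in each year:
1945: Thu, 1946: Fri, 1947: Sat, 1948: Mon, 1949: Tue, 1950: Wed ✓, 1951: Thu, 1952: Sat, 1953: Sun, 1954: Mon, 1955: Tue, 1956: Thu, 1957: Fri, 1958: Sat, 1959: Sun, 1960: Tue, 1961: Wed ✓, 1962: Thu, 1963: Fri, 1964: Sun, 1965: Mon, 1966: Tue, 1967: Wed ✓, 1968: Fri, 1969: Sat, 1970: Sun, 1971: Mon, 1972: Wed ✓
Wednesdays: 1950, 1961, 1967, 1972.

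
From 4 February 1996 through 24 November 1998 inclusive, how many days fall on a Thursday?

146

4 February 1996 is a Sunday.
That's 1025 days from start to end, counting both.
1025 = 7 × 146 + 3, so there are 146 full weeks plus 3 extra days.
Each full week contributes one Thursday: 146 so far.
The 3 extra days are Sunday, Monday, Tuesday — none qualify.
Total: 146 + 0 = 146.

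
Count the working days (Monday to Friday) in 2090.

2090-01-01 is a Sunday.
The range spans 365 days (inclusive of both endpoints).
365 = 7 × 52 + 1, so there are 52 full weeks plus 1 extra day.
Each full week contributes 5 weekdays (Mon–Fri): 52 × 5 = 260.
The 1 extra day is Sunday — none qualify.
Total: 260 + 0 = 260.

260 weekdays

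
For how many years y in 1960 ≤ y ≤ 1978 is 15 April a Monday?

Day of week of April 15 in each year:
1960: Fri, 1961: Sat, 1962: Sun, 1963: Mon ✓, 1964: Wed, 1965: Thu, 1966: Fri, 1967: Sat, 1968: Mon ✓, 1969: Tue, 1970: Wed, 1971: Thu, 1972: Sat, 1973: Sun, 1974: Mon ✓, 1975: Tue, 1976: Thu, 1977: Fri, 1978: Sat
Mondays: 1963, 1968, 1974.

3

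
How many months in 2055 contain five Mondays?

4

A month has five Mondays exactly when Monday falls within its first (length − 28) days.
Jan: 31 days, starts Fri → 5 of Fri, Sat, Sun
Feb: 28 days, starts Mon → 5 of (none)
Mar: 31 days, starts Mon → 5 of Mon, Tue, Wed ✓
Apr: 30 days, starts Thu → 5 of Thu, Fri
May: 31 days, starts Sat → 5 of Sat, Sun, Mon ✓
Jun: 30 days, starts Tue → 5 of Tue, Wed
Jul: 31 days, starts Thu → 5 of Thu, Fri, Sat
Aug: 31 days, starts Sun → 5 of Sun, Mon, Tue ✓
Sep: 30 days, starts Wed → 5 of Wed, Thu
Oct: 31 days, starts Fri → 5 of Fri, Sat, Sun
Nov: 30 days, starts Mon → 5 of Mon, Tue ✓
Dec: 31 days, starts Wed → 5 of Wed, Thu, Fri
Months with five Mondays: Mar, May, Aug, Nov.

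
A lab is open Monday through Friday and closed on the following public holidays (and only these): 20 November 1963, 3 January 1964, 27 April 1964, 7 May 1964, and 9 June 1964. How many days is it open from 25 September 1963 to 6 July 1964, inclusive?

25 September 1963 is a Wednesday.
The range spans 286 days (inclusive of both endpoints).
286 = 7 × 40 + 6, so there are 40 full weeks plus 6 extra days.
Each full week contributes 5 weekdays (Mon–Fri): 40 × 5 = 200.
The 6 extra days are Wed, Thu, Fri, Sat, Sun, Mon — 4 of them qualify.
Total: 200 + 4 = 204.
Holidays: 20 November 1963 (Wed); 3 January 1964 (Fri); 27 April 1964 (Mon); 7 May 1964 (Thu); 9 June 1964 (Tue).
All 5 holidays fall on weekdays, so subtract 5.
Business days: 204 − 5 = 199.

199 working days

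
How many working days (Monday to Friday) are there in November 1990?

1 November 1990 is a Thursday.
That's 30 days from start to end, counting both.
30 = 7 × 4 + 2, so there are 4 full weeks plus 2 extra days.
Each full week contributes 5 weekdays (Mon–Fri): 4 × 5 = 20.
The 2 extra days are Thu, Fri — 2 of them qualify.
Total: 20 + 2 = 22.

22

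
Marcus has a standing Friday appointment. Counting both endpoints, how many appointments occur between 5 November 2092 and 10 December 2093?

5 November 2092 is a Wednesday.
That's 401 days from start to end, counting both.
401 = 7 × 57 + 2, so there are 57 full weeks plus 2 extra days.
Each full week contributes one Friday: 57 so far.
The 2 extra days are Wednesday, Thursday — none qualify.
Total: 57 + 0 = 57.

57 Fridays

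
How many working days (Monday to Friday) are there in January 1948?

1 January 1948 is a Thursday.
From 1 January 1948 to 31 January 1948 is 31 days inclusive.
31 = 7 × 4 + 3, so there are 4 full weeks plus 3 extra days.
Each full week contributes 5 weekdays (Mon–Fri): 4 × 5 = 20.
The 3 extra days are Thu, Fri, Sat — 2 of them qualify.
Total: 20 + 2 = 22.

22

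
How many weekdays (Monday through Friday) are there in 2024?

262

Jan 1, 2024 is a Monday.
From Jan 1, 2024 to Dec 31, 2024 is 366 days inclusive.
366 = 7 × 52 + 2, so there are 52 full weeks plus 2 extra days.
Each full week contributes 5 weekdays (Mon–Fri): 52 × 5 = 260.
The 2 extra days are Mon, Tue — 2 of them qualify.
Total: 260 + 2 = 262.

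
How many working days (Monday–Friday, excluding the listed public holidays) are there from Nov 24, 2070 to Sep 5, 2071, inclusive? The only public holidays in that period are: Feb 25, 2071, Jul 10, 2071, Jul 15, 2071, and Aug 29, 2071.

202 working days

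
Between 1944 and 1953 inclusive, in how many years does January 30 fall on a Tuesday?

2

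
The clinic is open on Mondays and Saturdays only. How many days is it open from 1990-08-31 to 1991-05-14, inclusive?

74

1990-08-31 is a Friday.
From 1990-08-31 to 1991-05-14 is 257 days inclusive.
257 = 7 × 36 + 5, so there are 36 full weeks plus 5 extra days.
Each full week contributes 2 days from the set (Mon, Sat): 36 × 2 = 72.
The 5 extra days are Friday, Saturday, Sunday, Monday, Tuesday — 2 of them qualify.
Total: 72 + 2 = 74.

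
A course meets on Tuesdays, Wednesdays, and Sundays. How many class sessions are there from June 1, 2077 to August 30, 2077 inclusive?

June 1, 2077 is a Tuesday.
From June 1, 2077 to August 30, 2077 is 91 days inclusive.
91 = 7 × 13, so the span is exactly 13 full weeks.
Each full week contributes 3 days from the set (Tue, Wed, Sun): 13 × 3 = 39.

39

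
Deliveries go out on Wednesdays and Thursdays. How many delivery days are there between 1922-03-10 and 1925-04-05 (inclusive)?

320

1922-03-10 is a Friday.
That's 1123 days from start to end, counting both.
1123 = 7 × 160 + 3, so there are 160 full weeks plus 3 extra days.
Each full week contributes 2 days from the set (Wed, Thu): 160 × 2 = 320.
The 3 extra days are Friday, Saturday, Sunday — none qualify.
Total: 320 + 0 = 320.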